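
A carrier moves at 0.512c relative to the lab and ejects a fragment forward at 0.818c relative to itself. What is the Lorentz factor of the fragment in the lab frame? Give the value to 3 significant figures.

u_lab = (0.818 + 0.512)/(1 + 0.818×0.512) = 1.330/1.41882 = 0.937401
γ = 1/√(1 − 0.937401²) = 2.87

γ ≈ 2.87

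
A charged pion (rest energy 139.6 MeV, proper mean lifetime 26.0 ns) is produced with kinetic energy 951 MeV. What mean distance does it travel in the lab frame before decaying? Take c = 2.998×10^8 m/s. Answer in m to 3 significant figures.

γ = 1 + K/(m₀c²) = 1 + 951/139.6 = 7.8123
β = √(1 − 1/γ²) = 0.99177
Dilated lifetime: γτ₀ = 7.8123 × 26.0 ns = 203.12 ns
d = βc·γτ₀ = 0.99177 × (2.998×10^8 m/s) × 2.0312×10^-7 s = 60.4 m

d ≈ 60.4 m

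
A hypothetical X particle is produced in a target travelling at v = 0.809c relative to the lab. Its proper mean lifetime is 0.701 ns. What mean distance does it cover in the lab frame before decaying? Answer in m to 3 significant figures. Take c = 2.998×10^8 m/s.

d ≈ 0.289 m

γ = 1/√(1 − 0.809²) = 1.7012
Dilated lifetime: Δt = γτ₀ = 1.7012 × 0.701 ns = 1.1926 ns
d = vΔt = 0.809c × 1.1926 ns = 2.4254×10^8 m/s × 1.1926×10^-9 s = 0.289 m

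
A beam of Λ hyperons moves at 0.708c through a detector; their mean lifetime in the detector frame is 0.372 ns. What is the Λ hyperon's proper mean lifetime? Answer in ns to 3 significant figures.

γ = 1/√(1 − 0.708²) = 1.4160
Proper time: τ₀ = Δt/γ = 0.372/1.4160 = 0.263 ns

τ₀ ≈ 0.263 ns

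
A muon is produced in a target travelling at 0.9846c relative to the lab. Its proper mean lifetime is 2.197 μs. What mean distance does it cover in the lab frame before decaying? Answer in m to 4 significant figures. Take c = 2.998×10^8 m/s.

γ = 1/√(1 − 0.9846²) = 5.72009
Dilated lifetime: Δt = γτ₀ = 5.72009 × 2.197 μs = 12.5670 μs
d = vΔt = 0.9846c × 12.5670 μs = 2.95183×10^8 m/s × 1.25670×10^-5 s = 3710 m

d ≈ 3710 m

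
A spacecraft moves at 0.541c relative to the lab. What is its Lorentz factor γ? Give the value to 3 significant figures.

γ = 1/√(1 − β²) = 1/√(1 − 0.541²) = 1/√(0.70732) = 1.19

γ ≈ 1.19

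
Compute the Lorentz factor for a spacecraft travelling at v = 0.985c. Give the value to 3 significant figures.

γ ≈ 5.80

γ = 1/√(1 − β²) = 1/√(1 − 0.985²) = 1/√(0.029775) = 5.80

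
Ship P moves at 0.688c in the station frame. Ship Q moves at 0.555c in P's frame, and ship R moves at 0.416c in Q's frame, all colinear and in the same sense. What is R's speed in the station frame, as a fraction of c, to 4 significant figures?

u ≈ 0.9573c

Compose boost 2: (0.555 + 0.688)/(1 + 0.555×0.688) = 1.243/1.38184 = 0.899525
Compose boost 3: (0.416 + 0.899525)/(1 + 0.416×0.899525) = 1.31553/1.37420 = 0.9573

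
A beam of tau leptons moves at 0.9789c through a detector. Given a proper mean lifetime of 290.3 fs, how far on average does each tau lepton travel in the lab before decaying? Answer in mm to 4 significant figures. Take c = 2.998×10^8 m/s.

γ = 1/√(1 − 0.9789²) = 4.89381
Dilated lifetime: Δt = γτ₀ = 4.89381 × 290.3 fs = 1420.67 fs
d = vΔt = 0.9789c × 1420.67 fs = 2.93474×10^8 m/s × 1.42067×10^-12 s = 0.4169 mm

d ≈ 0.4169 mm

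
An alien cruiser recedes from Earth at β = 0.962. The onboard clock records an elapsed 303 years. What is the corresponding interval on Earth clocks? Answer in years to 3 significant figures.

Δt ≈ 1110 years

γ = 1/√(1 − 0.962²) = 3.6623
Time dilation: Δt = γτ₀ = 3.6623 × 303 years = 1110 years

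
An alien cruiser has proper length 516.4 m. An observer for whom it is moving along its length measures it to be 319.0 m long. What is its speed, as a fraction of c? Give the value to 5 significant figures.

γ = L₀/L = 516.4/319.0 = 1.618809
β = √(1 − 1/γ²) = 0.78638

β ≈ 0.78638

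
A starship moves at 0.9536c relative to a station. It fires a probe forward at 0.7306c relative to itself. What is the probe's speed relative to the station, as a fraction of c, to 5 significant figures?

Relativistic velocity addition: u = (u' + v)/(1 + u'v/c²)
= (0.7306 + 0.9536)/(1 + 0.7306×0.9536) = 1.6842/1.696700 = 0.99263

u ≈ 0.99263c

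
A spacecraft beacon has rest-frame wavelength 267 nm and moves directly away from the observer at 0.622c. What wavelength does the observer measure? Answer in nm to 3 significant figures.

Relativistic Doppler: λ_obs = λ_src √((1+β)/(1−β))
= 267 × √(1.6220/0.37800) = 267 × 2.0715 = 553 nm

λ_obs ≈ 553 nm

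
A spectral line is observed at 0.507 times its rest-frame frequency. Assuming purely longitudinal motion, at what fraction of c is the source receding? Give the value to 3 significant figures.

β ≈ 0.591

f_obs/f_src = √((1−β)/(1+β)) = 0.507  ⇒  (1−β)/(1+β) = 0.25705
β = |1 − D²|/(1 + D²) = |1 − 0.25705|/(1 + 0.25705) = 0.591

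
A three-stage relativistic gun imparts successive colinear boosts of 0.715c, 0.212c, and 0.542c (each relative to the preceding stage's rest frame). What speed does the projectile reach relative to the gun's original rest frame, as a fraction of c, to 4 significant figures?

Compose boost 2: (0.212 + 0.715)/(1 + 0.212×0.715) = 0.9270/1.15158 = 0.804981
Compose boost 3: (0.542 + 0.804981)/(1 + 0.542×0.804981) = 1.34698/1.43630 = 0.9378

u ≈ 0.9378c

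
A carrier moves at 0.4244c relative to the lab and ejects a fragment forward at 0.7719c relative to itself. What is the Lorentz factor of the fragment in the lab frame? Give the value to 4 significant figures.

u_lab = (0.7719 + 0.4244)/(1 + 0.7719×0.4244) = 1.1963/1.327594 = 0.9011036
γ = 1/√(1 − 0.9011036²) = 2.306

γ ≈ 2.306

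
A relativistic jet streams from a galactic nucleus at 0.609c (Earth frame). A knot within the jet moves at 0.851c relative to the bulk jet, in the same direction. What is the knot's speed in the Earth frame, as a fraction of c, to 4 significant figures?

u ≈ 0.9616c

Relativistic velocity addition: u = (u' + v)/(1 + u'v/c²)
= (0.851 + 0.609)/(1 + 0.851×0.609) = 1.460/1.51826 = 0.9616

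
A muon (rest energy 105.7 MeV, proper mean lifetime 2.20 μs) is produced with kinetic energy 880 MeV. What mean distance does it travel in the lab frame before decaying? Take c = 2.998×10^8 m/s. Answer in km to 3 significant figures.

d ≈ 6.12 km

γ = 1 + K/(m₀c²) = 1 + 880/105.7 = 9.3254
β = √(1 − 1/γ²) = 0.99423
Dilated lifetime: γτ₀ = 9.3254 × 2.20 μs = 20.516 μs
d = βc·γτ₀ = 0.99423 × (2.998×10^8 m/s) × 2.0516×10^-5 s = 6.12 km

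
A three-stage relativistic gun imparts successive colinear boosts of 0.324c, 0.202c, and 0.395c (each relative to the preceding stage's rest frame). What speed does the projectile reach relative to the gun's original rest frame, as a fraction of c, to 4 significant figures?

u ≈ 0.7437c

Compose boost 2: (0.202 + 0.324)/(1 + 0.202×0.324) = 0.5260/1.06545 = 0.493689
Compose boost 3: (0.395 + 0.493689)/(1 + 0.395×0.493689) = 0.888689/1.19501 = 0.7437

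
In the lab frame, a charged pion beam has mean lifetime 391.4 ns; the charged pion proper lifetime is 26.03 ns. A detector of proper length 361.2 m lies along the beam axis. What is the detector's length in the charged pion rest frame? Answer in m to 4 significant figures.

L ≈ 24.02 m

Time dilation ⇒ γ = Δt/τ₀ = 391.4/26.03 = 15.0365
Length contraction: L = L₀/γ = 361.2/15.0365 = 24.02 m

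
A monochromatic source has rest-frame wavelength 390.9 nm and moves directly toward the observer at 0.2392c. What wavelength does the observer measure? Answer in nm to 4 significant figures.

Relativistic Doppler: λ_obs = λ_src √((1−β)/(1+β))
= 390.9 × √(0.760800/1.23920) = 390.9 × 0.783546 = 306.3 nm

λ_obs ≈ 306.3 nm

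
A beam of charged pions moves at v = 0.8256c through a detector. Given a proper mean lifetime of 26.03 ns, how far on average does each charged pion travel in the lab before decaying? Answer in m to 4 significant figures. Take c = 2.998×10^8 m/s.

γ = 1/√(1 − 0.8256²) = 1.77225
Dilated lifetime: Δt = γτ₀ = 1.77225 × 26.03 ns = 46.1316 ns
d = vΔt = 0.8256c × 46.1316 ns = 2.47515×10^8 m/s × 4.61316×10^-8 s = 11.42 m

d ≈ 11.42 m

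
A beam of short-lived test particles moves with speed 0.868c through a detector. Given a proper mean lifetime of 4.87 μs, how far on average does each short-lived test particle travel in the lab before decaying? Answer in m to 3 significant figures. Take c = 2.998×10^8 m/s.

d ≈ 2550 m

γ = 1/√(1 − 0.868²) = 2.0138
Dilated lifetime: Δt = γτ₀ = 2.0138 × 4.87 μs = 9.8074 μs
d = vΔt = 0.868c × 9.8074 μs = 2.6023×10^8 m/s × 9.8074×10^-6 s = 2550 m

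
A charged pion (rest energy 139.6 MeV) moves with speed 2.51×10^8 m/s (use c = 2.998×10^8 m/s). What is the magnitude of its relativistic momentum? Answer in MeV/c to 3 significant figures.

β = v/c = 2.51×10^8 / 2.998×10^8 = 0.83722
γ = 1/√(1 − 0.83722²) = 1.8286
p = γβm₀c = 1.8286 × 0.83722 × 139.6 MeV/c = 214 MeV/c

p ≈ 214 MeV/c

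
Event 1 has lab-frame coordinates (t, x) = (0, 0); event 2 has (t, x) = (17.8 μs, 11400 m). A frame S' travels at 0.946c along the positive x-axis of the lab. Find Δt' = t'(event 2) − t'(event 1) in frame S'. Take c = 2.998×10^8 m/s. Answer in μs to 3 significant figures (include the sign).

Δt' ≈ -56.1 μs

γ = 1/√(1 − 0.946²) = 3.0848
Δt' = γ(Δt − vΔx/c²) = 3.0848 × (17.8 μs − 0.946×11400 m / (2.998×10^8 m/s))
= 3.0848 × (-18.172 μs) = -56.1 μs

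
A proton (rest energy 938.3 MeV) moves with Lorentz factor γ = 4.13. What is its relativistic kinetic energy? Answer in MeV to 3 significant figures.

γ = 4.13 (given)
K = (γ − 1)m₀c² = (4.13 − 1) × 938.3 MeV = 3.1300 × 938.3 MeV = 2940 MeV

K ≈ 2940 MeV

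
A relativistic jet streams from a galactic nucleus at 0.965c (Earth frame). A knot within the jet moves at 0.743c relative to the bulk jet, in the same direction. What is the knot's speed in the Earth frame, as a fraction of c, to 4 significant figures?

u ≈ 0.9948c

Relativistic velocity addition: u = (u' + v)/(1 + u'v/c²)
= (0.743 + 0.965)/(1 + 0.743×0.965) = 1.708/1.71699 = 0.9948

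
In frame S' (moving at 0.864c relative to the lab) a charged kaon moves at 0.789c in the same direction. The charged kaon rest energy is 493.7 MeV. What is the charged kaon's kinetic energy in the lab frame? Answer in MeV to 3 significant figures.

K ≈ 2190 MeV

u_lab = (0.789 + 0.864)/(1 + 0.789×0.864) = 0.982936
γ = 1/√(1 − 0.982936²) = 5.4364
K = (γ − 1)m₀c² = (5.4364 − 1) × 493.7 = 4.4364 × 493.7 = 2190 MeV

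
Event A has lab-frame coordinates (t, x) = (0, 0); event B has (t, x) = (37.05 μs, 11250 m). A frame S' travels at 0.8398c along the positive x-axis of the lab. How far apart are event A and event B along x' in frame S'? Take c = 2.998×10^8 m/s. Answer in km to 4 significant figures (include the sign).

γ = 1/√(1 − 0.8398²) = 1.84197
Δx' = γ(Δx − vΔt) = 1.84197 × (11250 m − 0.8398×(2.998×10^8 m/s)×37.05×10^-6 s)
= 1.84197 × (1921.85 m) = 3.540 km

Δx' ≈ 3.540 km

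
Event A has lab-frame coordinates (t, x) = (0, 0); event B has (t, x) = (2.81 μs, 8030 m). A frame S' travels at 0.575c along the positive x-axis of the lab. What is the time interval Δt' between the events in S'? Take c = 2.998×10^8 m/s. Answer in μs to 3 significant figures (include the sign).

Δt' ≈ -15.4 μs

γ = 1/√(1 − 0.575²) = 1.2223
Δt' = γ(Δt − vΔx/c²) = 1.2223 × (2.81 μs − 0.575×8030 m / (2.998×10^8 m/s))
= 1.2223 × (-12.591 μs) = -15.4 μs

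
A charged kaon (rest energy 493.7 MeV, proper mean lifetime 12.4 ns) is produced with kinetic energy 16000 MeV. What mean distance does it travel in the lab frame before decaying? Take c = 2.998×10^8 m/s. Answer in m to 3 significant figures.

γ = 1 + K/(m₀c²) = 1 + 16000/493.7 = 33.408
β = √(1 − 1/γ²) = 0.99955
Dilated lifetime: γτ₀ = 33.408 × 12.4 ns = 414.26 ns
d = βc·γτ₀ = 0.99955 × (2.998×10^8 m/s) × 4.1426×10^-7 s = 124 m

d ≈ 124 m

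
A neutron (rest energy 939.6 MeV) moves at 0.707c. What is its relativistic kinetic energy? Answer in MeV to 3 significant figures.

γ = 1/√(1 − 0.707²) = 1.4140
K = (γ − 1)m₀c² = (1.4140 − 1) × 939.6 MeV = 0.41400 × 939.6 MeV = 389 MeV

K ≈ 389 MeV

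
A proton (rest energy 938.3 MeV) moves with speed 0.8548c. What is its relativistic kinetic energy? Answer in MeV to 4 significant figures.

K ≈ 869.7 MeV

γ = 1/√(1 − 0.8548²) = 1.92694
K = (γ − 1)m₀c² = (1.92694 − 1) × 938.3 MeV = 0.926940 × 938.3 MeV = 869.7 MeV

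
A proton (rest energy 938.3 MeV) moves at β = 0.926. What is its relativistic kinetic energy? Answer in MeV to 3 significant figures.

γ = 1/√(1 − 0.926²) = 2.6488
K = (γ − 1)m₀c² = (2.6488 − 1) × 938.3 MeV = 1.6488 × 938.3 MeV = 1550 MeV

K ≈ 1550 MeV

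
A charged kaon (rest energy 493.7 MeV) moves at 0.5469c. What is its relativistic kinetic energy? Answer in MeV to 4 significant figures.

K ≈ 96.01 MeV

γ = 1/√(1 − 0.5469²) = 1.19446
K = (γ − 1)m₀c² = (1.19446 − 1) × 493.7 MeV = 0.194461 × 493.7 MeV = 96.01 MeV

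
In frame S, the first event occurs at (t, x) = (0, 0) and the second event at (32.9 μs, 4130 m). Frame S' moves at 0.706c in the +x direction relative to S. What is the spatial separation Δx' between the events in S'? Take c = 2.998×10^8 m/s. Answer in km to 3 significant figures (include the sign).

γ = 1/√(1 − 0.706²) = 1.4120
Δx' = γ(Δx − vΔt) = 1.4120 × (4130 m − 0.706×(2.998×10^8 m/s)×32.9×10^-6 s)
= 1.4120 × (-2833.6 m) = -4.00 km

Δx' ≈ -4.00 km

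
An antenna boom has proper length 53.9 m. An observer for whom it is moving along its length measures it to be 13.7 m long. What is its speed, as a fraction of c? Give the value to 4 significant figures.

β ≈ 0.9672

γ = L₀/L = 53.9/13.7 = 3.93431
β = √(1 − 1/γ²) = 0.9672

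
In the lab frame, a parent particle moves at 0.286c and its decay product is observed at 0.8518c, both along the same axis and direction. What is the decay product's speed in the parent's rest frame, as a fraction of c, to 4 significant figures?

u' ≈ 0.7480c

Inverse velocity addition: u' = (u − v)/(1 − uv/c²)
= (0.8518 − 0.286)/(1 − 0.8518×0.286) = 0.5658/0.756385 = 0.7480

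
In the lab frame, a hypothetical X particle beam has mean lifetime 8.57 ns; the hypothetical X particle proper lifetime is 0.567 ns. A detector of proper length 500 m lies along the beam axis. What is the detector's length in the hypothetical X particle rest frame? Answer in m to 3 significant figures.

L ≈ 33.1 m

Time dilation ⇒ γ = Δt/τ₀ = 8.57/0.567 = 15.115
Length contraction: L = L₀/γ = 500/15.115 = 33.1 m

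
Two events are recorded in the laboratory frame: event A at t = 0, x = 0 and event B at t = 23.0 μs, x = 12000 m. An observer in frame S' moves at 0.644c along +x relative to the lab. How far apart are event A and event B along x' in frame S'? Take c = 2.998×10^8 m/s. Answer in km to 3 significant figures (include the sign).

Δx' ≈ 9.88 km

γ = 1/√(1 − 0.644²) = 1.3071
Δx' = γ(Δx − vΔt) = 1.3071 × (12000 m − 0.644×(2.998×10^8 m/s)×23.0×10^-6 s)
= 1.3071 × (7559.4 m) = 9.88 km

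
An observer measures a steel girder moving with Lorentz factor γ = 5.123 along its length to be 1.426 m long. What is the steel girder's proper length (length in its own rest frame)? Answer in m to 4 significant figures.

L₀ ≈ 7.305 m

γ = 5.123 (given)
L₀ = γL = 5.123 × 1.426 = 7.305 m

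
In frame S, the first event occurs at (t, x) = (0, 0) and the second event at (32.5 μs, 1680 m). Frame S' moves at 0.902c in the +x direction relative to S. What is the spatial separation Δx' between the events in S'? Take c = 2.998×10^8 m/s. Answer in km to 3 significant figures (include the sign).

γ = 1/√(1 − 0.902²) = 2.3162
Δx' = γ(Δx − vΔt) = 2.3162 × (1680 m − 0.902×(2.998×10^8 m/s)×32.5×10^-6 s)
= 2.3162 × (-7108.6 m) = -16.5 km

Δx' ≈ -16.5 km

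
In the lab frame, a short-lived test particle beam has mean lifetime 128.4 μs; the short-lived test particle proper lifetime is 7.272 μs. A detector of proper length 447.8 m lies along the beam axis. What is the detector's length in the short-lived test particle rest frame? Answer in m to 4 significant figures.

L ≈ 25.36 m

Time dilation ⇒ γ = Δt/τ₀ = 128.4/7.272 = 17.6568
Length contraction: L = L₀/γ = 447.8/17.6568 = 25.36 m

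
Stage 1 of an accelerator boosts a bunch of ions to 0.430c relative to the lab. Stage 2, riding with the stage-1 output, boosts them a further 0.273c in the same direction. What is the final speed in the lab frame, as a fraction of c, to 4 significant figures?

u ≈ 0.6291c

Compose boost 2: (0.273 + 0.430)/(1 + 0.273×0.430) = 0.7030/1.11739 = 0.6291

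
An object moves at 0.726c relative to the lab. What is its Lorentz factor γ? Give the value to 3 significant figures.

γ ≈ 1.45

γ = 1/√(1 − β²) = 1/√(1 − 0.726²) = 1/√(0.47292) = 1.45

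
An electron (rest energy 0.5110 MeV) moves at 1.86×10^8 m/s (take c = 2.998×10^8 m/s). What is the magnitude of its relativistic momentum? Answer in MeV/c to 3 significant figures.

p ≈ 0.404 MeV/c

β = v/c = 1.86×10^8 / 2.998×10^8 = 0.62041
γ = 1/√(1 − 0.62041²) = 1.2751
p = γβm₀c = 1.2751 × 0.62041 × 0.5110 MeV/c = 0.404 MeV/c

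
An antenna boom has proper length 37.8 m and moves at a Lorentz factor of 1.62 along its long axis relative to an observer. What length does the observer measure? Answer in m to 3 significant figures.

L ≈ 23.3 m

γ = 1.62 (given)
Length contraction: L = L₀/γ = 37.8/1.62 = 23.3 m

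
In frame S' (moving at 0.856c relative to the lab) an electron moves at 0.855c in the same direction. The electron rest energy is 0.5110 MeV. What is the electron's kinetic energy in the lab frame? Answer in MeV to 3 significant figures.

u_lab = (0.855 + 0.856)/(1 + 0.855×0.856) = 0.987944
γ = 1/√(1 − 0.987944²) = 6.4594
K = (γ − 1)m₀c² = (6.4594 − 1) × 0.5110 = 5.4594 × 0.5110 = 2.79 MeV

K ≈ 2.79 MeV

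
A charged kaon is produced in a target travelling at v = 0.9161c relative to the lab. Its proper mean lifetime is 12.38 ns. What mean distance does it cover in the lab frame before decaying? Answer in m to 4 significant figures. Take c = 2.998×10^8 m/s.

γ = 1/√(1 − 0.9161²) = 2.49408
Dilated lifetime: Δt = γτ₀ = 2.49408 × 12.38 ns = 30.8767 ns
d = vΔt = 0.9161c × 30.8767 ns = 2.74647×10^8 m/s × 3.08767×10^-8 s = 8.480 m

d ≈ 8.480 m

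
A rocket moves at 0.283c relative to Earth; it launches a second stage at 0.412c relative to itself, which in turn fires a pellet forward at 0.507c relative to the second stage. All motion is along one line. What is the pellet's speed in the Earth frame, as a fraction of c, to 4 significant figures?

u ≈ 0.8585c

Compose boost 2: (0.412 + 0.283)/(1 + 0.412×0.283) = 0.6950/1.11660 = 0.622427
Compose boost 3: (0.507 + 0.622427)/(1 + 0.507×0.622427) = 1.12943/1.31557 = 0.8585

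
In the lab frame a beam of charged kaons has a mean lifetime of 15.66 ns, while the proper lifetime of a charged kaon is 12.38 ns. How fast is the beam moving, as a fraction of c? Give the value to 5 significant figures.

β ≈ 0.61240

γ = Δt/τ₀ = 15.66/12.38 = 1.264943
β = √(1 − 1/γ²) = √(1 − 1/1.264943²) = 0.61240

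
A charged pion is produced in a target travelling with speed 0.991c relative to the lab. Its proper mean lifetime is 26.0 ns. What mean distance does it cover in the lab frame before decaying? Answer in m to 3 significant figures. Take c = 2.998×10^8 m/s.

d ≈ 57.7 m

γ = 1/√(1 − 0.991²) = 7.4704
Dilated lifetime: Δt = γτ₀ = 7.4704 × 26.0 ns = 194.23 ns
d = vΔt = 0.991c × 194.23 ns = 2.9710×10^8 m/s × 1.9423×10^-7 s = 57.7 m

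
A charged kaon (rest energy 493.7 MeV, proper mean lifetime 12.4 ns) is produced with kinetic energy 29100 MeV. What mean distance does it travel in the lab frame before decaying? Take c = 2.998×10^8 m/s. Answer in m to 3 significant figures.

d ≈ 223 m

γ = 1 + K/(m₀c²) = 1 + 29100/493.7 = 59.943
β = √(1 − 1/γ²) = 0.99986
Dilated lifetime: γτ₀ = 59.943 × 12.4 ns = 743.29 ns
d = βc·γτ₀ = 0.99986 × (2.998×10^8 m/s) × 7.4329×10^-7 s = 223 m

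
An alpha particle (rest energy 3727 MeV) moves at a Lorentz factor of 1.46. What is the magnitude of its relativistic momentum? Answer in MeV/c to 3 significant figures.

p ≈ 3960 MeV/c

β = √(1 − 1/γ²) = √(1 − 1/1.46²) = 0.72861
p = γβm₀c = 1.46 × 0.72861 × 3727 MeV/c = 3960 MeV/c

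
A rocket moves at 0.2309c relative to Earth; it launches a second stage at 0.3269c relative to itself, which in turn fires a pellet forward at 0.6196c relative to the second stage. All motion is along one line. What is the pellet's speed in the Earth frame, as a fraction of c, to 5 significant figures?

Compose boost 2: (0.3269 + 0.2309)/(1 + 0.3269×0.2309) = 0.55780/1.075481 = 0.5186516
Compose boost 3: (0.6196 + 0.5186516)/(1 + 0.6196×0.5186516) = 1.138252/1.321357 = 0.86143

u ≈ 0.86143c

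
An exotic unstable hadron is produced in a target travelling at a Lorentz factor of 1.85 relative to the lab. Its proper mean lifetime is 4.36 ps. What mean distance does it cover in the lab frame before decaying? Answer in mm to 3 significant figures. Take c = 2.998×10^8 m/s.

d ≈ 2.03 mm

β = √(1 − 1/γ²) = √(1 − 1/1.85²) = 0.84132
Dilated lifetime: Δt = γτ₀ = 1.85 × 4.36 ps = 8.0660 ps
d = vΔt = 0.84132c × 8.0660 ps = 2.5223×10^8 m/s × 8.0660×10^-12 s = 2.03 mm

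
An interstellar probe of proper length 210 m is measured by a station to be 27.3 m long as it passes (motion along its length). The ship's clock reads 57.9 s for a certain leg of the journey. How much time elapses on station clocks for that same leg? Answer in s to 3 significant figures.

Δt ≈ 445 s

Length contraction ⇒ γ = L₀/L = 210/27.3 = 7.6923
Time dilation: Δt = γτ₀ = 7.6923 × 57.9 s = 445 s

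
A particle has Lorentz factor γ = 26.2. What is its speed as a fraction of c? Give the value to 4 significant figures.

β ≈ 0.9993

β = √(1 − 1/γ²) = √(1 − 1/26.2²) = √(0.998543) = 0.9993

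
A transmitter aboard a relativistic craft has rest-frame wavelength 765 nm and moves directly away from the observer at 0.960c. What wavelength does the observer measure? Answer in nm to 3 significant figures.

λ_obs ≈ 5350 nm

Relativistic Doppler: λ_obs = λ_src √((1+β)/(1−β))
= 765 × √(1.9600/0.040000) = 765 × 7.0000 = 5350 nm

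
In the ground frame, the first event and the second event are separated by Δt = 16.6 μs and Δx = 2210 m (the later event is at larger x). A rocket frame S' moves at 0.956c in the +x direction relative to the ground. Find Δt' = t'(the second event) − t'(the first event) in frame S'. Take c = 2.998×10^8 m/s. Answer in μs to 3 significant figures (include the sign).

Δt' ≈ 32.6 μs

γ = 1/√(1 − 0.956²) = 3.4087
Δt' = γ(Δt − vΔx/c²) = 3.4087 × (16.6 μs − 0.956×2210 m / (2.998×10^8 m/s))
= 3.4087 × (9.5528 μs) = 32.6 μs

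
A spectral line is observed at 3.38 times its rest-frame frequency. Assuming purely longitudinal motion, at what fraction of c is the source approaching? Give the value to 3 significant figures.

β ≈ 0.839

f_obs/f_src = √((1+β)/(1−β)) = 3.38  ⇒  (1+β)/(1−β) = 11.424
β = |1 − D²|/(1 + D²) = |1 − 11.424|/(1 + 11.424) = 0.839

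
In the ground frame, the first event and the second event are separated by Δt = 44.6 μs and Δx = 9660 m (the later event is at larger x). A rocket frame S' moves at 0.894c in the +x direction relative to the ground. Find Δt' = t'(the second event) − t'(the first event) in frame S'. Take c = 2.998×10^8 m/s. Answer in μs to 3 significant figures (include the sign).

Δt' ≈ 35.2 μs

γ = 1/√(1 − 0.894²) = 2.2318
Δt' = γ(Δt − vΔx/c²) = 2.2318 × (44.6 μs − 0.894×9660 m / (2.998×10^8 m/s))
= 2.2318 × (15.794 μs) = 35.2 μs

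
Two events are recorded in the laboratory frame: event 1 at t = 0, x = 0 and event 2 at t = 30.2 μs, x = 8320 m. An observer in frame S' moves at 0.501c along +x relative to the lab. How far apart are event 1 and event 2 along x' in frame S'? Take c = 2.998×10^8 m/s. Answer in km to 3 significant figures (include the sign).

Δx' ≈ 4.37 km

γ = 1/√(1 − 0.501²) = 1.1555
Δx' = γ(Δx − vΔt) = 1.1555 × (8320 m − 0.501×(2.998×10^8 m/s)×30.2×10^-6 s)
= 1.1555 × (3784.0 m) = 4.37 km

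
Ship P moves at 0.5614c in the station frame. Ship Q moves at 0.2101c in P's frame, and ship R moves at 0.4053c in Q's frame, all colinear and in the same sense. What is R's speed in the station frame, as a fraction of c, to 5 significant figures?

Compose boost 2: (0.2101 + 0.5614)/(1 + 0.2101×0.5614) = 0.77150/1.117950 = 0.6901023
Compose boost 3: (0.4053 + 0.6901023)/(1 + 0.4053×0.6901023) = 1.095402/1.279698 = 0.85598

u ≈ 0.85598c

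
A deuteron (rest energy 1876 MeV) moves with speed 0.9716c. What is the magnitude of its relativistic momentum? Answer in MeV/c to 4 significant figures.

γ = 1/√(1 − 0.9716²) = 4.22602
p = γβm₀c = 4.22602 × 0.9716 × 1876 MeV/c = 7703 MeV/c

p ≈ 7703 MeV/c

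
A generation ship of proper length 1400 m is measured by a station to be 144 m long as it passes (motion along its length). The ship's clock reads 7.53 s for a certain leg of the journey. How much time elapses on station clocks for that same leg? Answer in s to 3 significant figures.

Δt ≈ 73.2 s

Length contraction ⇒ γ = L₀/L = 1400/144 = 9.7222
Time dilation: Δt = γτ₀ = 9.7222 × 7.53 s = 73.2 s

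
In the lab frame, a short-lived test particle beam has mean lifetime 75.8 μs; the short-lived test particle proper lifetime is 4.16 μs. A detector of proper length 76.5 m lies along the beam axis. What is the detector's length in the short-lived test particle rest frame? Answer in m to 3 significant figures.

L ≈ 4.20 m

Time dilation ⇒ γ = Δt/τ₀ = 75.8/4.16 = 18.221
Length contraction: L = L₀/γ = 76.5/18.221 = 4.20 m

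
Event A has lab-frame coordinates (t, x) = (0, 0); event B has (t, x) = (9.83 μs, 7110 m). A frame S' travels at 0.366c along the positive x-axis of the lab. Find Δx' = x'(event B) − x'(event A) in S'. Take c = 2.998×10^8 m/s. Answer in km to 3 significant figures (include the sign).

γ = 1/√(1 − 0.366²) = 1.0746
Δx' = γ(Δx − vΔt) = 1.0746 × (7110 m − 0.366×(2.998×10^8 m/s)×9.83×10^-6 s)
= 1.0746 × (6031.4 m) = 6.48 km

Δx' ≈ 6.48 km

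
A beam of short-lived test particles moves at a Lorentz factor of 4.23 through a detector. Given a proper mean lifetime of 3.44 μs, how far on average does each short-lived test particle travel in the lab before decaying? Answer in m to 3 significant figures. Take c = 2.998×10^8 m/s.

β = √(1 − 1/γ²) = √(1 − 1/4.23²) = 0.97165
Dilated lifetime: Δt = γτ₀ = 4.23 × 3.44 μs = 14.551 μs
d = vΔt = 0.97165c × 14.551 μs = 2.9130×10^8 m/s × 1.4551×10^-5 s = 4240 m

d ≈ 4240 m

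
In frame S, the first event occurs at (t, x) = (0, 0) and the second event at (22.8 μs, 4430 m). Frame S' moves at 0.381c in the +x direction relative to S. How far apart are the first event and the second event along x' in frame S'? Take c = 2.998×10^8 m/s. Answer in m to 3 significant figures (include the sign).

γ = 1/√(1 − 0.381²) = 1.0816
Δx' = γ(Δx − vΔt) = 1.0816 × (4430 m − 0.381×(2.998×10^8 m/s)×22.8×10^-6 s)
= 1.0816 × (1825.7 m) = 1970 m

Δx' ≈ 1970 m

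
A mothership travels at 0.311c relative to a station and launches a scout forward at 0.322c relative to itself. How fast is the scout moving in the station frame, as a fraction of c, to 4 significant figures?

Compose boost 2: (0.322 + 0.311)/(1 + 0.322×0.311) = 0.6330/1.10014 = 0.5754

u ≈ 0.5754c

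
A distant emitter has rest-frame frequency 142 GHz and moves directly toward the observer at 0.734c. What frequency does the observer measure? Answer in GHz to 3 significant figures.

f_obs ≈ 363 GHz

Relativistic Doppler: f_obs = f_src √((1+β)/(1−β))
= 142 × √(1.7340/0.26600) = 142 × 2.5532 = 363 GHz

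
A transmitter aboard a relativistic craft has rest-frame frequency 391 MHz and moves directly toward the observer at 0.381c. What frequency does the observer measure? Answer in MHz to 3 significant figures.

f_obs ≈ 584 MHz

Relativistic Doppler: f_obs = f_src √((1+β)/(1−β))
= 391 × √(1.3810/0.61900) = 391 × 1.4937 = 584 MHz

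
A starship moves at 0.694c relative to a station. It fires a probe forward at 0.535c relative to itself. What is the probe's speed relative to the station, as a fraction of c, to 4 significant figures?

u ≈ 0.8962c

Relativistic velocity addition: u = (u' + v)/(1 + u'v/c²)
= (0.535 + 0.694)/(1 + 0.535×0.694) = 1.229/1.37129 = 0.8962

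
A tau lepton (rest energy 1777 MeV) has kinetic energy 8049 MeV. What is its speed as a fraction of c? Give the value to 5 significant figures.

β ≈ 0.98351

γ = 1 + K/(m₀c²) = 1 + 8049/1777 = 5.529544
β = √(1 − 1/γ²) = 0.98351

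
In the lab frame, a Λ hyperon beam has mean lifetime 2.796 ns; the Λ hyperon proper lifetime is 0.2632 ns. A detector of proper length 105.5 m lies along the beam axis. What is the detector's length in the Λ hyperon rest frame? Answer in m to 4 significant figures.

Time dilation ⇒ γ = Δt/τ₀ = 2.796/0.2632 = 10.6231
Length contraction: L = L₀/γ = 105.5/10.6231 = 9.931 m

L ≈ 9.931 m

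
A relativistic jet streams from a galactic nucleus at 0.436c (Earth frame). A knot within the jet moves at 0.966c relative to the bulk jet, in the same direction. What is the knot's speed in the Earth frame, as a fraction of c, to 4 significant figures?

Relativistic velocity addition: u = (u' + v)/(1 + u'v/c²)
= (0.966 + 0.436)/(1 + 0.966×0.436) = 1.402/1.42118 = 0.9865

u ≈ 0.9865c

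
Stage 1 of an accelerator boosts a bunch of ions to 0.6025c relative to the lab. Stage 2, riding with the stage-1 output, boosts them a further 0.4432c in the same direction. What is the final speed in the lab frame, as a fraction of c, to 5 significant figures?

Compose boost 2: (0.4432 + 0.6025)/(1 + 0.4432×0.6025) = 1.0457/1.267028 = 0.82532

u ≈ 0.82532c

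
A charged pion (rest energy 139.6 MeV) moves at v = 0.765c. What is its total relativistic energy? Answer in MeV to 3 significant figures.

E ≈ 217 MeV

γ = 1/√(1 − 0.765²) = 1.5527
E = γm₀c² = 1.5527 × 139.6 MeV = 217 MeV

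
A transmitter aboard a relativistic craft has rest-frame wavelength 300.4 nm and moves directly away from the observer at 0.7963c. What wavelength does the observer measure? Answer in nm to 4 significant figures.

λ_obs ≈ 892.1 nm

Relativistic Doppler: λ_obs = λ_src √((1+β)/(1−β))
= 300.4 × √(1.79630/0.203700) = 300.4 × 2.96957 = 892.1 nm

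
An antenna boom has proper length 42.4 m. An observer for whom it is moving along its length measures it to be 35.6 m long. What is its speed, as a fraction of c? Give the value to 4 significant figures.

γ = L₀/L = 42.4/35.6 = 1.19101
β = √(1 − 1/γ²) = 0.5432

β ≈ 0.5432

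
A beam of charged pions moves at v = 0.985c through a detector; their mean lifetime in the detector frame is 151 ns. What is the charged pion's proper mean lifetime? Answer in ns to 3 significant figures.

γ = 1/√(1 − 0.985²) = 5.7953
Proper time: τ₀ = Δt/γ = 151/5.7953 = 26.1 ns

τ₀ ≈ 26.1 ns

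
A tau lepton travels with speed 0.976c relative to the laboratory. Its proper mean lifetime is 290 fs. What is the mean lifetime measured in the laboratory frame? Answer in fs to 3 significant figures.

Δt ≈ 1330 fs

γ = 1/√(1 − 0.976²) = 4.5920
Time dilation: Δt = γτ₀ = 4.5920 × 290 fs = 1330 fs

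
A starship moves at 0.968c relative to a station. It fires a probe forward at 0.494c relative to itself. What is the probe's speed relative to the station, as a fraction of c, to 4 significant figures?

Relativistic velocity addition: u = (u' + v)/(1 + u'v/c²)
= (0.494 + 0.968)/(1 + 0.494×0.968) = 1.462/1.47819 = 0.9890

u ≈ 0.9890c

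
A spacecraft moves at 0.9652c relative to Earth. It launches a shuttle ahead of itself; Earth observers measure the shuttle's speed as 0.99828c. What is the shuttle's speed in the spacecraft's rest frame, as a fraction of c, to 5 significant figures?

u' ≈ 0.90729c

Inverse velocity addition: u' = (u − v)/(1 − uv/c²)
= (0.99828 − 0.9652)/(1 − 0.99828×0.9652) = 0.033080/0.03646014 = 0.90729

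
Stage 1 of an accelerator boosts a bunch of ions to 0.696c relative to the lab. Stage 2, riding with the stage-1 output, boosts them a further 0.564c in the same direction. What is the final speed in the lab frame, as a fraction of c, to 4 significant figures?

Compose boost 2: (0.564 + 0.696)/(1 + 0.564×0.696) = 1.260/1.39254 = 0.9048

u ≈ 0.9048c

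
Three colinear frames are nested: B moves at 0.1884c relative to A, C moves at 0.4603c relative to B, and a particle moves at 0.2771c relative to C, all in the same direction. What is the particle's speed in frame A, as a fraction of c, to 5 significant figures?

u ≈ 0.74998c

Compose boost 2: (0.4603 + 0.1884)/(1 + 0.4603×0.1884) = 0.64870/1.086721 = 0.5969336
Compose boost 3: (0.2771 + 0.5969336)/(1 + 0.2771×0.5969336) = 0.8740336/1.165410 = 0.74998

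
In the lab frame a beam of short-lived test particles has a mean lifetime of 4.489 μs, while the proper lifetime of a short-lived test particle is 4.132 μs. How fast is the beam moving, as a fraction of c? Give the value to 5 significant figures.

γ = Δt/τ₀ = 4.489/4.132 = 1.086399
β = √(1 − 1/γ²) = √(1 − 1/1.086399²) = 0.39081

β ≈ 0.39081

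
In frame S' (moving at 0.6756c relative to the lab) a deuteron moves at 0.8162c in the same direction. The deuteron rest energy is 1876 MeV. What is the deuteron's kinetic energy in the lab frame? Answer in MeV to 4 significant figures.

u_lab = (0.8162 + 0.6756)/(1 + 0.8162×0.6756) = 0.9615678
γ = 1/√(1 − 0.9615678²) = 3.64209
K = (γ − 1)m₀c² = (3.64209 − 1) × 1876 = 2.64209 × 1876 = 4957 MeV

K ≈ 4957 MeV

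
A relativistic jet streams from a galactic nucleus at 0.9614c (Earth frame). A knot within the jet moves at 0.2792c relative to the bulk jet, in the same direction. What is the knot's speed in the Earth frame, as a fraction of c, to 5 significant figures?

u ≈ 0.97806c

Relativistic velocity addition: u = (u' + v)/(1 + u'v/c²)
= (0.2792 + 0.9614)/(1 + 0.2792×0.9614) = 1.2406/1.268423 = 0.97806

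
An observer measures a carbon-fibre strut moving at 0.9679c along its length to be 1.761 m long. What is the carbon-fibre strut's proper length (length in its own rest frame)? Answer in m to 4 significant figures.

γ = 1/√(1 − 0.9679²) = 3.97874
L₀ = γL = 3.97874 × 1.761 = 7.007 m

L₀ ≈ 7.007 m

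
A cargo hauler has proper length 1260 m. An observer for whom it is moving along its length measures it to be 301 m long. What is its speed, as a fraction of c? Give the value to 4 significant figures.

β ≈ 0.9710

γ = L₀/L = 1260/301 = 4.18605
β = √(1 − 1/γ²) = 0.9710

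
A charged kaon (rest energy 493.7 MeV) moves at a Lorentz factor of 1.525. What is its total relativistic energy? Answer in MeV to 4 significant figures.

γ = 1.525 (given)
E = γm₀c² = 1.525 × 493.7 MeV = 752.9 MeV

E ≈ 752.9 MeV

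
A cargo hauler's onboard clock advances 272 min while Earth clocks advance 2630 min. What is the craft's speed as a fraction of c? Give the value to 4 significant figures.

γ = Δt/τ₀ = 2630/272 = 9.66912
β = √(1 − 1/γ²) = √(1 − 1/9.66912²) = 0.9946

β ≈ 0.9946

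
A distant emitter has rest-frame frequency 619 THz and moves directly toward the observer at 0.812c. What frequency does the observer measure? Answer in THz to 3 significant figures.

Relativistic Doppler: f_obs = f_src √((1+β)/(1−β))
= 619 × √(1.8120/0.18800) = 619 × 3.1046 = 1920 THz

f_obs ≈ 1920 THz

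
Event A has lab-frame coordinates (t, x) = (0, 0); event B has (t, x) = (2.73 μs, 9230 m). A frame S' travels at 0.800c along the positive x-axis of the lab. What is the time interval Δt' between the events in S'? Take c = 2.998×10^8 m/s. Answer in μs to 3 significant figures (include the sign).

Δt' ≈ -36.5 μs

γ = 1/√(1 − 0.800²) = 1.6667
Δt' = γ(Δt − vΔx/c²) = 1.6667 × (2.73 μs − 0.800×9230 m / (2.998×10^8 m/s))
= 1.6667 × (-21.900 μs) = -36.5 μs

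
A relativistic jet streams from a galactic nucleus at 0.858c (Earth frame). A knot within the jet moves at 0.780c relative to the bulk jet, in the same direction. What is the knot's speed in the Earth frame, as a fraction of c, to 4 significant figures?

Relativistic velocity addition: u = (u' + v)/(1 + u'v/c²)
= (0.780 + 0.858)/(1 + 0.780×0.858) = 1.638/1.66924 = 0.9813

u ≈ 0.9813c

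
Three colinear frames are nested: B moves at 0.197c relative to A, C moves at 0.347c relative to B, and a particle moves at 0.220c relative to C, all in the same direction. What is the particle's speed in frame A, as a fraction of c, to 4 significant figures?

u ≈ 0.6557c

Compose boost 2: (0.347 + 0.197)/(1 + 0.347×0.197) = 0.5440/1.06836 = 0.509192
Compose boost 3: (0.220 + 0.509192)/(1 + 0.220×0.509192) = 0.729192/1.11202 = 0.6557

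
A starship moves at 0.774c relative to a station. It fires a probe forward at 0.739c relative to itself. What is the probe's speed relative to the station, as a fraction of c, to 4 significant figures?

Relativistic velocity addition: u = (u' + v)/(1 + u'v/c²)
= (0.739 + 0.774)/(1 + 0.739×0.774) = 1.513/1.57199 = 0.9625

u ≈ 0.9625c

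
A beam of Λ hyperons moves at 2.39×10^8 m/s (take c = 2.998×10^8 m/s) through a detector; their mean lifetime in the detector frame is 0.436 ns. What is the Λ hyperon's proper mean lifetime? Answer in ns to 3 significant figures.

β = v/c = 2.39×10^8 / 2.998×10^8 = 0.79720
γ = 1/√(1 − 0.79720²) = 1.6564
Proper time: τ₀ = Δt/γ = 0.436/1.6564 = 0.263 ns

τ₀ ≈ 0.263 ns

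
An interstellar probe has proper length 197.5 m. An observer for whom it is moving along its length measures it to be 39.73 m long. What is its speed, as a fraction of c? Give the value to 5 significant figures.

β ≈ 0.97956

γ = L₀/L = 197.5/39.73 = 4.971055
β = √(1 − 1/γ²) = 0.97956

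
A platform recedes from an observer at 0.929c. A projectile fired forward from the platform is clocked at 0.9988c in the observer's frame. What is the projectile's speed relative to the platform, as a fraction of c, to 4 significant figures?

Inverse velocity addition: u' = (u − v)/(1 − uv/c²)
= (0.9988 − 0.929)/(1 − 0.9988×0.929) = 0.06980/0.0721148 = 0.9679

u' ≈ 0.9679c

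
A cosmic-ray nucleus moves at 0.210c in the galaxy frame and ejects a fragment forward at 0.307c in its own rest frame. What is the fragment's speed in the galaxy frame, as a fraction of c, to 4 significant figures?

Compose boost 2: (0.307 + 0.210)/(1 + 0.307×0.210) = 0.5170/1.06447 = 0.4857

u ≈ 0.4857c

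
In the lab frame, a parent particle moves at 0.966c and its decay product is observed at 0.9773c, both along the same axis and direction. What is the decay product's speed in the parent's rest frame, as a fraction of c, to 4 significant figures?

Inverse velocity addition: u' = (u − v)/(1 − uv/c²)
= (0.9773 − 0.966)/(1 − 0.9773×0.966) = 0.01130/0.0559282 = 0.2020

u' ≈ 0.2020c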